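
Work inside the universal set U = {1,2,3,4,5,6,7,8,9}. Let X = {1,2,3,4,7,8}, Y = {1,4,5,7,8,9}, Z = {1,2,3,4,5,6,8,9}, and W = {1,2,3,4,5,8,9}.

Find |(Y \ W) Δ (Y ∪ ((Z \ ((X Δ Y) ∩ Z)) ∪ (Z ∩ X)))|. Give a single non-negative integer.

Y \ W = {7}
X Δ Y = {2,3,5,9}
(X Δ Y) ∩ Z = {2,3,5,9}
Z \ ((X Δ Y) ∩ Z) = {1,4,6,8}
Z ∩ X = {1,2,3,4,8}
(Z \ ((X Δ Y) ∩ Z)) ∪ (Z ∩ X) = {1,2,3,4,6,8}
Y ∪ ((Z \ ((X Δ Y) ∩ Z)) ∪ (Z ∩ X)) = {1,2,3,4,5,6,7,8,9}
(Y \ W) Δ (Y ∪ ((Z \ ((X Δ Y) ∩ Z)) ∪ (Z ∩ X))) = {1,2,3,4,5,6,8,9}
|(Y \ W) Δ (Y ∪ ((Z \ ((X Δ Y) ∩ Z)) ∪ (Z ∩ X)))| = 8

8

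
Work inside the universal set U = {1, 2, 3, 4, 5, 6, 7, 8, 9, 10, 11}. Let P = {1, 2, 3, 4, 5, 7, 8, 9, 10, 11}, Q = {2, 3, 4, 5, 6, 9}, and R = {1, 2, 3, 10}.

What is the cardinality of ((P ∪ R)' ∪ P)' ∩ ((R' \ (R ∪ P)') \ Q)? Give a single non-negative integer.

P ∪ R = {1, 2, 3, 4, 5, 7, 8, 9, 10, 11}
(P ∪ R)' = {6}
(P ∪ R)' ∪ P = {1, 2, 3, 4, 5, 6, 7, 8, 9, 10, 11}
((P ∪ R)' ∪ P)' = {}
R' = {4, 5, 6, 7, 8, 9, 11}
R ∪ P = {1, 2, 3, 4, 5, 7, 8, 9, 10, 11}
(R ∪ P)' = {6}
R' \ (R ∪ P)' = {4, 5, 7, 8, 9, 11}
(R' \ (R ∪ P)') \ Q = {7, 8, 11}
((P ∪ R)' ∪ P)' ∩ ((R' \ (R ∪ P)') \ Q) = {}
|((P ∪ R)' ∪ P)' ∩ ((R' \ (R ∪ P)') \ Q)| = 0

0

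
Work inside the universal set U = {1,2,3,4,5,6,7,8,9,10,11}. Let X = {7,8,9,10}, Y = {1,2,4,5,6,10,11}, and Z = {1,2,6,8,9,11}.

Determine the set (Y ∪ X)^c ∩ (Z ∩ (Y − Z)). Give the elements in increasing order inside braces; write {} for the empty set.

{}

Y ∪ X = {1,2,4,5,6,7,8,9,10,11}
(Y ∪ X)^c = {3}
Y − Z = {4,5,10}
Z ∩ (Y − Z) = {}
(Y ∪ X)^c ∩ (Z ∩ (Y − Z)) = {}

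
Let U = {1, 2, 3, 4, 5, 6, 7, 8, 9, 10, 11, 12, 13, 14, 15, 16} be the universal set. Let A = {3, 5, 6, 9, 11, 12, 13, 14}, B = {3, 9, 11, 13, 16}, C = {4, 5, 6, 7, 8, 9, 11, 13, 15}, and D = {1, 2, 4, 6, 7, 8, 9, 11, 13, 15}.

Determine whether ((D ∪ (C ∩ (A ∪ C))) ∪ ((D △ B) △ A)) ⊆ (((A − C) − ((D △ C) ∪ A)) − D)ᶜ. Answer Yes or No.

Yes

A ∪ C = {3, 4, 5, 6, 7, 8, 9, 11, 12, 13, 14, 15}
C ∩ (A ∪ C) = {4, 5, 6, 7, 8, 9, 11, 13, 15}
D ∪ (C ∩ (A ∪ C)) = {1, 2, 4, 5, 6, 7, 8, 9, 11, 13, 15}
D △ B = {1, 2, 3, 4, 6, 7, 8, 15, 16}
(D △ B) △ A = {1, 2, 4, 5, 7, 8, 9, 11, 12, 13, 14, 15, 16}
(D ∪ (C ∩ (A ∪ C))) ∪ ((D △ B) △ A) = {1, 2, 4, 5, 6, 7, 8, 9, 11, 12, 13, 14, 15, 16}
A − C = {3, 12, 14}
D △ C = {1, 2, 5}
(D △ C) ∪ A = {1, 2, 3, 5, 6, 9, 11, 12, 13, 14}
(A − C) − ((D △ C) ∪ A) = {}
((A − C) − ((D △ C) ∪ A)) − D = {}
(((A − C) − ((D △ C) ∪ A)) − D)ᶜ = {1, 2, 3, 4, 5, 6, 7, 8, 9, 10, 11, 12, 13, 14, 15, 16}
Every element of {1, 2, 4, 5, 6, 7, 8, 9, 11, 12, 13, 14, 15, 16} is in {1, 2, 3, 4, 5, 6, 7, 8, 9, 10, 11, 12, 13, 14, 15, 16}, so (D ∪ (C ∩ (A ∪ C))) ∪ ((D △ B) △ A) ⊆ (((A − C) − ((D △ C) ∪ A)) − D)ᶜ.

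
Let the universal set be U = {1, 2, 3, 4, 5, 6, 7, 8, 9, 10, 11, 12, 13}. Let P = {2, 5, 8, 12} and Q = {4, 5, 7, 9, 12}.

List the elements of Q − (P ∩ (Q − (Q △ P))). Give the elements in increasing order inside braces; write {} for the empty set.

{4, 7, 9}

Q △ P = {2, 4, 7, 8, 9}
Q − (Q △ P) = {5, 12}
P ∩ (Q − (Q △ P)) = {5, 12}
Q − (P ∩ (Q − (Q △ P))) = {4, 7, 9}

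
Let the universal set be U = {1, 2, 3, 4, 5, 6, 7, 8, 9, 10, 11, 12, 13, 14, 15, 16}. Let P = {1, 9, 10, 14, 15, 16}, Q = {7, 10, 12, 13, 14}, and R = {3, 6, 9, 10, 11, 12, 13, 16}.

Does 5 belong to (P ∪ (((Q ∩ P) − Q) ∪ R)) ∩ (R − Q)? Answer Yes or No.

5 ∉ Q and 5 ∉ P, so 5 ∉ Q ∩ P
5 ∉ (Q ∩ P) and 5 ∉ Q, so 5 ∉ (Q ∩ P) − Q
5 ∉ ((Q ∩ P) − Q) and 5 ∉ R, so 5 ∉ ((Q ∩ P) − Q) ∪ R
5 ∉ P and 5 ∉ (((Q ∩ P) − Q) ∪ R), so 5 ∉ P ∪ (((Q ∩ P) − Q) ∪ R)
5 ∉ R and 5 ∉ Q, so 5 ∉ R − Q
5 ∉ (P ∪ (((Q ∩ P) − Q) ∪ R)) and 5 ∉ (R − Q), so 5 ∉ (P ∪ (((Q ∩ P) − Q) ∪ R)) ∩ (R − Q)

No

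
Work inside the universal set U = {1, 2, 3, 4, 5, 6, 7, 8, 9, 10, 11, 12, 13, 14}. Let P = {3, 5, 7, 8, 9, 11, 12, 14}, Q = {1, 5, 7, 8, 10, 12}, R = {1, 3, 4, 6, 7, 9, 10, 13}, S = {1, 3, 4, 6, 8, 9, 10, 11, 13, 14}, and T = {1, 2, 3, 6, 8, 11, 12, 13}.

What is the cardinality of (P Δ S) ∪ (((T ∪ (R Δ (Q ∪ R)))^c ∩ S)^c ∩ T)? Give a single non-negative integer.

P Δ S = {1, 4, 5, 6, 7, 10, 12, 13}
Q ∪ R = {1, 3, 4, 5, 6, 7, 8, 9, 10, 12, 13}
R Δ (Q ∪ R) = {5, 8, 12}
T ∪ (R Δ (Q ∪ R)) = {1, 2, 3, 5, 6, 8, 11, 12, 13}
(T ∪ (R Δ (Q ∪ R)))^c = {4, 7, 9, 10, 14}
(T ∪ (R Δ (Q ∪ R)))^c ∩ S = {4, 9, 10, 14}
((T ∪ (R Δ (Q ∪ R)))^c ∩ S)^c = {1, 2, 3, 5, 6, 7, 8, 11, 12, 13}
((T ∪ (R Δ (Q ∪ R)))^c ∩ S)^c ∩ T = {1, 2, 3, 6, 8, 11, 12, 13}
(P Δ S) ∪ (((T ∪ (R Δ (Q ∪ R)))^c ∩ S)^c ∩ T) = {1, 2, 3, 4, 5, 6, 7, 8, 10, 11, 12, 13}
|(P Δ S) ∪ (((T ∪ (R Δ (Q ∪ R)))^c ∩ S)^c ∩ T)| = 12

12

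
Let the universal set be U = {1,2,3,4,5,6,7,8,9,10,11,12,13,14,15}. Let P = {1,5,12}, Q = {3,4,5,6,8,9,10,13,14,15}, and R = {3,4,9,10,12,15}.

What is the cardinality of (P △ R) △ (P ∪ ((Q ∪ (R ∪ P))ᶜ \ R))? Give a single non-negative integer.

9

P △ R = {1,3,4,5,9,10,15}
R ∪ P = {1,3,4,5,9,10,12,15}
Q ∪ (R ∪ P) = {1,3,4,5,6,8,9,10,12,13,14,15}
(Q ∪ (R ∪ P))ᶜ = {2,7,11}
(Q ∪ (R ∪ P))ᶜ \ R = {2,7,11}
P ∪ ((Q ∪ (R ∪ P))ᶜ \ R) = {1,2,5,7,11,12}
(P △ R) △ (P ∪ ((Q ∪ (R ∪ P))ᶜ \ R)) = {2,3,4,7,9,10,11,12,15}
|(P △ R) △ (P ∪ ((Q ∪ (R ∪ P))ᶜ \ R))| = 9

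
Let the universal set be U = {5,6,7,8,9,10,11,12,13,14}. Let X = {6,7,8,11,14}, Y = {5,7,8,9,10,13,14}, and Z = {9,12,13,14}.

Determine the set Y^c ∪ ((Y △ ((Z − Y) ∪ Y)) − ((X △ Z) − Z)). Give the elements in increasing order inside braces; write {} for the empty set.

{6,11,12}

Y^c = {6,11,12}
Z − Y = {12}
(Z − Y) ∪ Y = {5,7,8,9,10,12,13,14}
Y △ ((Z − Y) ∪ Y) = {12}
X △ Z = {6,7,8,9,11,12,13}
(X △ Z) − Z = {6,7,8,11}
(Y △ ((Z − Y) ∪ Y)) − ((X △ Z) − Z) = {12}
Y^c ∪ ((Y △ ((Z − Y) ∪ Y)) − ((X △ Z) − Z)) = {6,11,12}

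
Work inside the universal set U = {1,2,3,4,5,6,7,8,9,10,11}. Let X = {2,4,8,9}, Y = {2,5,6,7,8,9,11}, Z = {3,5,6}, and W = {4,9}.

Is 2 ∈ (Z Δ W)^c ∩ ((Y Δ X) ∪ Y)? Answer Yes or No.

2 ∉ Z and 2 ∉ W, so 2 ∉ Z Δ W
2 ∈ (Z Δ W)^c since 2 ∉ (Z Δ W)
2 ∈ Y and 2 ∈ X, so 2 ∉ Y Δ X
2 ∉ (Y Δ X) and 2 ∈ Y, so 2 ∈ (Y Δ X) ∪ Y
2 ∈ (Z Δ W)^c and 2 ∈ ((Y Δ X) ∪ Y), so 2 ∈ (Z Δ W)^c ∩ ((Y Δ X) ∪ Y)

Yes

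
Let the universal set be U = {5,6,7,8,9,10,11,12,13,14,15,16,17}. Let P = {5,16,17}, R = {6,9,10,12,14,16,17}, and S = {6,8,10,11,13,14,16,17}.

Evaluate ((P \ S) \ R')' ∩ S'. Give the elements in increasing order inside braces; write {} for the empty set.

P \ S = {5}
R' = {5,7,8,11,13,15}
(P \ S) \ R' = {}
((P \ S) \ R')' = {5,6,7,8,9,10,11,12,13,14,15,16,17}
S' = {5,7,9,12,15}
((P \ S) \ R')' ∩ S' = {5,7,9,12,15}

{5,7,9,12,15}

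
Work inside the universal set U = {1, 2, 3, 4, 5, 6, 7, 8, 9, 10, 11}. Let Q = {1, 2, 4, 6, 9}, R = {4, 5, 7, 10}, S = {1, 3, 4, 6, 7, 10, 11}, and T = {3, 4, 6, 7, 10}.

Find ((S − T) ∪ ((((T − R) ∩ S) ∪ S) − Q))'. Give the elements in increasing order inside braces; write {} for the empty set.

S − T = {1, 11}
T − R = {3, 6}
(T − R) ∩ S = {3, 6}
((T − R) ∩ S) ∪ S = {1, 3, 4, 6, 7, 10, 11}
(((T − R) ∩ S) ∪ S) − Q = {3, 7, 10, 11}
(S − T) ∪ ((((T − R) ∩ S) ∪ S) − Q) = {1, 3, 7, 10, 11}
((S − T) ∪ ((((T − R) ∩ S) ∪ S) − Q))' = {2, 4, 5, 6, 8, 9}

{2, 4, 5, 6, 8, 9}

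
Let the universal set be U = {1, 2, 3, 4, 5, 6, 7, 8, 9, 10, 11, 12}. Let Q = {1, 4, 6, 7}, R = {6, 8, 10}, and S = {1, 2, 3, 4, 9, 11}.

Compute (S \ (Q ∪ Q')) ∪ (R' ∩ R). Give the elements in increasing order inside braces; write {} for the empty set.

{}

Q' = {2, 3, 5, 8, 9, 10, 11, 12}
Q ∪ Q' = {1, 2, 3, 4, 5, 6, 7, 8, 9, 10, 11, 12}
S \ (Q ∪ Q') = {}
R' = {1, 2, 3, 4, 5, 7, 9, 11, 12}
R' ∩ R = {}
(S \ (Q ∪ Q')) ∪ (R' ∩ R) = {}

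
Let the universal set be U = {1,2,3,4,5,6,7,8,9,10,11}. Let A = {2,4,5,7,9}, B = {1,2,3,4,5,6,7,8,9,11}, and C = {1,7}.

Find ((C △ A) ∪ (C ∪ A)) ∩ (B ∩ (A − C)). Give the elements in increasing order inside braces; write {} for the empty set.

C △ A = {1,2,4,5,9}
C ∪ A = {1,2,4,5,7,9}
(C △ A) ∪ (C ∪ A) = {1,2,4,5,7,9}
A − C = {2,4,5,9}
B ∩ (A − C) = {2,4,5,9}
((C △ A) ∪ (C ∪ A)) ∩ (B ∩ (A − C)) = {2,4,5,9}

{2,4,5,9}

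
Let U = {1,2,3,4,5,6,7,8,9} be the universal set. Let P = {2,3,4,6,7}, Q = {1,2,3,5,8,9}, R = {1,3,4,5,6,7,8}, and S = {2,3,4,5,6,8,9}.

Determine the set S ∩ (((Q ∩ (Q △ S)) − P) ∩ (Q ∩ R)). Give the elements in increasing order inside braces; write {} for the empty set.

Q △ S = {1,4,6}
Q ∩ (Q △ S) = {1}
(Q ∩ (Q △ S)) − P = {1}
Q ∩ R = {1,3,5,8}
((Q ∩ (Q △ S)) − P) ∩ (Q ∩ R) = {1}
S ∩ (((Q ∩ (Q △ S)) − P) ∩ (Q ∩ R)) = {}

{}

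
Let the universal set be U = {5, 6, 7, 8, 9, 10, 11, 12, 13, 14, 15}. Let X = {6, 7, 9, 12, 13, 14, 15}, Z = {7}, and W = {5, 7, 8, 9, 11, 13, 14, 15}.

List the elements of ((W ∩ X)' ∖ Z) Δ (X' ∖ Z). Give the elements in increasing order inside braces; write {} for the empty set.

{6, 12}

W ∩ X = {7, 9, 13, 14, 15}
(W ∩ X)' = {5, 6, 8, 10, 11, 12}
(W ∩ X)' ∖ Z = {5, 6, 8, 10, 11, 12}
X' = {5, 8, 10, 11}
X' ∖ Z = {5, 8, 10, 11}
((W ∩ X)' ∖ Z) Δ (X' ∖ Z) = {6, 12}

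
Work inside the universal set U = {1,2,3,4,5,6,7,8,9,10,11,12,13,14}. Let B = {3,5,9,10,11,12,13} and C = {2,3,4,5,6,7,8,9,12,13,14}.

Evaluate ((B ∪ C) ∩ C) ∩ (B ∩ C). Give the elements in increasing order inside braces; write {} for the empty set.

{3,5,9,12,13}

B ∪ C = {2,3,4,5,6,7,8,9,10,11,12,13,14}
(B ∪ C) ∩ C = {2,3,4,5,6,7,8,9,12,13,14}
B ∩ C = {3,5,9,12,13}
((B ∪ C) ∩ C) ∩ (B ∩ C) = {3,5,9,12,13}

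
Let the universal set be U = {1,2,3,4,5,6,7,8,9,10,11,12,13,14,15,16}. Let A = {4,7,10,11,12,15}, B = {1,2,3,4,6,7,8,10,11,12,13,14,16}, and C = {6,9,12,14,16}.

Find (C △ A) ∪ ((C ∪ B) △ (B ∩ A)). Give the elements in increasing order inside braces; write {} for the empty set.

{1,2,3,4,6,7,8,9,10,11,13,14,15,16}

C △ A = {4,6,7,9,10,11,14,15,16}
C ∪ B = {1,2,3,4,6,7,8,9,10,11,12,13,14,16}
B ∩ A = {4,7,10,11,12}
(C ∪ B) △ (B ∩ A) = {1,2,3,6,8,9,13,14,16}
(C △ A) ∪ ((C ∪ B) △ (B ∩ A)) = {1,2,3,4,6,7,8,9,10,11,13,14,15,16}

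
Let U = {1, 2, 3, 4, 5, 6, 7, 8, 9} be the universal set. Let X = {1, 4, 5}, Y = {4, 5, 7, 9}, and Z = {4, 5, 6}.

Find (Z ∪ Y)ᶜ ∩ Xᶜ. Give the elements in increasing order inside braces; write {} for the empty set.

Z ∪ Y = {4, 5, 6, 7, 9}
(Z ∪ Y)ᶜ = {1, 2, 3, 8}
Xᶜ = {2, 3, 6, 7, 8, 9}
(Z ∪ Y)ᶜ ∩ Xᶜ = {2, 3, 8}

{2, 3, 8}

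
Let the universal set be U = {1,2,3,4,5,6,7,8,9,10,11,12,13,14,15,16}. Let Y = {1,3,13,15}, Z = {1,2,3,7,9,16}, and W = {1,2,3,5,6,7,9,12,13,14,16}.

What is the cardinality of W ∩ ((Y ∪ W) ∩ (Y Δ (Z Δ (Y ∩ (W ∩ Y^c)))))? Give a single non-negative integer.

5

Y ∪ W = {1,2,3,5,6,7,9,12,13,14,15,16}
Y^c = {2,4,5,6,7,8,9,10,11,12,14,16}
W ∩ Y^c = {2,5,6,7,9,12,14,16}
Y ∩ (W ∩ Y^c) = {}
Z Δ (Y ∩ (W ∩ Y^c)) = {1,2,3,7,9,16}
Y Δ (Z Δ (Y ∩ (W ∩ Y^c))) = {2,7,9,13,15,16}
(Y ∪ W) ∩ (Y Δ (Z Δ (Y ∩ (W ∩ Y^c)))) = {2,7,9,13,15,16}
W ∩ ((Y ∪ W) ∩ (Y Δ (Z Δ (Y ∩ (W ∩ Y^c))))) = {2,7,9,13,16}
|W ∩ ((Y ∪ W) ∩ (Y Δ (Z Δ (Y ∩ (W ∩ Y^c)))))| = 5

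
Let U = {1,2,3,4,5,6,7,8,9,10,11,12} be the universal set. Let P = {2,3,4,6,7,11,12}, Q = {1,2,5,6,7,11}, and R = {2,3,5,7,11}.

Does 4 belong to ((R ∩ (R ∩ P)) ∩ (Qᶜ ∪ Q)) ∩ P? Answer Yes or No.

No

4 ∉ R and 4 ∈ P, so 4 ∉ R ∩ P
4 ∉ R and 4 ∉ (R ∩ P), so 4 ∉ R ∩ (R ∩ P)
4 ∉ Q, so 4 ∈ Qᶜ
4 ∈ Qᶜ and 4 ∉ Q, so 4 ∈ Qᶜ ∪ Q
4 ∉ (R ∩ (R ∩ P)) and 4 ∈ (Qᶜ ∪ Q), so 4 ∉ (R ∩ (R ∩ P)) ∩ (Qᶜ ∪ Q)
4 ∉ ((R ∩ (R ∩ P)) ∩ (Qᶜ ∪ Q)) and 4 ∈ P, so 4 ∉ ((R ∩ (R ∩ P)) ∩ (Qᶜ ∪ Q)) ∩ P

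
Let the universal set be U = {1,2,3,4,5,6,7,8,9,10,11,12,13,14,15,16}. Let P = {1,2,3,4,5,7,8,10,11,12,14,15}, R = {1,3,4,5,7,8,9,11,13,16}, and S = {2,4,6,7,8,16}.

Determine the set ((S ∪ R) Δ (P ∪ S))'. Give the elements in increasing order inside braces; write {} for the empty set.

{1,2,3,4,5,6,7,8,11,16}

S ∪ R = {1,2,3,4,5,6,7,8,9,11,13,16}
P ∪ S = {1,2,3,4,5,6,7,8,10,11,12,14,15,16}
(S ∪ R) Δ (P ∪ S) = {9,10,12,13,14,15}
((S ∪ R) Δ (P ∪ S))' = {1,2,3,4,5,6,7,8,11,16}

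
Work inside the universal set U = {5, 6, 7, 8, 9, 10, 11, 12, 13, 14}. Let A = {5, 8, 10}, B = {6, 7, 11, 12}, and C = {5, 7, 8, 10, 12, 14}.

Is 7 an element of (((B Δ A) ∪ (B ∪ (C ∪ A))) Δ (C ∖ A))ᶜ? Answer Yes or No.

Yes

7 ∈ B and 7 ∉ A, so 7 ∈ B Δ A
7 ∈ C and 7 ∉ A, so 7 ∈ C ∪ A
7 ∈ B and 7 ∈ (C ∪ A), so 7 ∈ B ∪ (C ∪ A)
7 ∈ (B Δ A) and 7 ∈ (B ∪ (C ∪ A)), so 7 ∈ (B Δ A) ∪ (B ∪ (C ∪ A))
7 ∈ C and 7 ∉ A, so 7 ∈ C ∖ A
7 ∈ ((B Δ A) ∪ (B ∪ (C ∪ A))) and 7 ∈ (C ∖ A), so 7 ∉ ((B Δ A) ∪ (B ∪ (C ∪ A))) Δ (C ∖ A)
7 ∈ (((B Δ A) ∪ (B ∪ (C ∪ A))) Δ (C ∖ A))ᶜ since 7 ∉ (((B Δ A) ∪ (B ∪ (C ∪ A))) Δ (C ∖ A))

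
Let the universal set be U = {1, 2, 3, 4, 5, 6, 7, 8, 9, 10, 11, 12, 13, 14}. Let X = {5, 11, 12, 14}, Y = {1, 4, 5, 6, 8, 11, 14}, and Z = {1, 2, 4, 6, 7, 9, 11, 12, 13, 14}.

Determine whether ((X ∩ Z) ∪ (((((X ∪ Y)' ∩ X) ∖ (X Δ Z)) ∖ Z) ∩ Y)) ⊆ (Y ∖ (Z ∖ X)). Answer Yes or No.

No

X ∩ Z = {11, 12, 14}
X ∪ Y = {1, 4, 5, 6, 8, 11, 12, 14}
(X ∪ Y)' = {2, 3, 7, 9, 10, 13}
(X ∪ Y)' ∩ X = {}
X Δ Z = {1, 2, 4, 5, 6, 7, 9, 13}
((X ∪ Y)' ∩ X) ∖ (X Δ Z) = {}
(((X ∪ Y)' ∩ X) ∖ (X Δ Z)) ∖ Z = {}
((((X ∪ Y)' ∩ X) ∖ (X Δ Z)) ∖ Z) ∩ Y = {}
(X ∩ Z) ∪ (((((X ∪ Y)' ∩ X) ∖ (X Δ Z)) ∖ Z) ∩ Y) = {11, 12, 14}
Z ∖ X = {1, 2, 4, 6, 7, 9, 13}
Y ∖ (Z ∖ X) = {5, 8, 11, 14}
12 ∈ (X ∩ Z) ∪ (((((X ∪ Y)' ∩ X) ∖ (X Δ Z)) ∖ Z) ∩ Y) but 12 ∉ Y ∖ (Z ∖ X), so the inclusion fails.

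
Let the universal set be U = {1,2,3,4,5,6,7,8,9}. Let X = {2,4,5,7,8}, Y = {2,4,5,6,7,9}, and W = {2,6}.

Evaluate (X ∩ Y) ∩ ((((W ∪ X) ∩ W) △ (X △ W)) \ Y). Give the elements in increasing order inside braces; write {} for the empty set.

{}

X ∩ Y = {2,4,5,7}
W ∪ X = {2,4,5,6,7,8}
(W ∪ X) ∩ W = {2,6}
X △ W = {4,5,6,7,8}
((W ∪ X) ∩ W) △ (X △ W) = {2,4,5,7,8}
(((W ∪ X) ∩ W) △ (X △ W)) \ Y = {8}
(X ∩ Y) ∩ ((((W ∪ X) ∩ W) △ (X △ W)) \ Y) = {}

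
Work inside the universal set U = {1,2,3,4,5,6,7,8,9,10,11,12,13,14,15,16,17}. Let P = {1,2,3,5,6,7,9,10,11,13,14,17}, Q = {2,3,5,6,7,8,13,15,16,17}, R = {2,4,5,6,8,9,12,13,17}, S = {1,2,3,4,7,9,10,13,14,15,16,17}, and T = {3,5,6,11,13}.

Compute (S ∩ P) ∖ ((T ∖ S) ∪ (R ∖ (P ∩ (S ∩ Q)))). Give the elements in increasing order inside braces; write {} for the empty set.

{1,2,3,7,10,13,14,17}

S ∩ P = {1,2,3,7,9,10,13,14,17}
T ∖ S = {5,6,11}
S ∩ Q = {2,3,7,13,15,16,17}
P ∩ (S ∩ Q) = {2,3,7,13,17}
R ∖ (P ∩ (S ∩ Q)) = {4,5,6,8,9,12}
(T ∖ S) ∪ (R ∖ (P ∩ (S ∩ Q))) = {4,5,6,8,9,11,12}
(S ∩ P) ∖ ((T ∖ S) ∪ (R ∖ (P ∩ (S ∩ Q)))) = {1,2,3,7,10,13,14,17}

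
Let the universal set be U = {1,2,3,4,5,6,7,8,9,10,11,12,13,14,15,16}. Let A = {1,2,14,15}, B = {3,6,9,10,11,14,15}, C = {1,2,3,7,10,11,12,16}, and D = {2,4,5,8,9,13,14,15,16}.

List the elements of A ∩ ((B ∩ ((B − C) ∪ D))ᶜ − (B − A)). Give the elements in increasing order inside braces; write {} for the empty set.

{1,2}

B − C = {6,9,14,15}
(B − C) ∪ D = {2,4,5,6,8,9,13,14,15,16}
B ∩ ((B − C) ∪ D) = {6,9,14,15}
(B ∩ ((B − C) ∪ D))ᶜ = {1,2,3,4,5,7,8,10,11,12,13,16}
B − A = {3,6,9,10,11}
(B ∩ ((B − C) ∪ D))ᶜ − (B − A) = {1,2,4,5,7,8,12,13,16}
A ∩ ((B ∩ ((B − C) ∪ D))ᶜ − (B − A)) = {1,2}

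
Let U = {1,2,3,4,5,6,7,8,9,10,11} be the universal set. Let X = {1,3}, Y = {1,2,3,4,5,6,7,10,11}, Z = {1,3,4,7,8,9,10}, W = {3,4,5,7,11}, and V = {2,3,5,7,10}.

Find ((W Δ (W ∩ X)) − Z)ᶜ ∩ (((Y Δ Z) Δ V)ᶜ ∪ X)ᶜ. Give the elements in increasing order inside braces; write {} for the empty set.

{6,7,8,9,10}

W ∩ X = {3}
W Δ (W ∩ X) = {4,5,7,11}
(W Δ (W ∩ X)) − Z = {5,11}
((W Δ (W ∩ X)) − Z)ᶜ = {1,2,3,4,6,7,8,9,10}
Y Δ Z = {2,5,6,8,9,11}
(Y Δ Z) Δ V = {3,6,7,8,9,10,11}
((Y Δ Z) Δ V)ᶜ = {1,2,4,5}
((Y Δ Z) Δ V)ᶜ ∪ X = {1,2,3,4,5}
(((Y Δ Z) Δ V)ᶜ ∪ X)ᶜ = {6,7,8,9,10,11}
((W Δ (W ∩ X)) − Z)ᶜ ∩ (((Y Δ Z) Δ V)ᶜ ∪ X)ᶜ = {6,7,8,9,10}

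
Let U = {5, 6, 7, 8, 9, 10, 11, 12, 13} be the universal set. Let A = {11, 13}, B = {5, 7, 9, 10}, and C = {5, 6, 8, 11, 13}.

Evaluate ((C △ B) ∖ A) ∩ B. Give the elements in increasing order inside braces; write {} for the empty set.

C △ B = {6, 7, 8, 9, 10, 11, 13}
(C △ B) ∖ A = {6, 7, 8, 9, 10}
((C △ B) ∖ A) ∩ B = {7, 9, 10}

{7, 9, 10}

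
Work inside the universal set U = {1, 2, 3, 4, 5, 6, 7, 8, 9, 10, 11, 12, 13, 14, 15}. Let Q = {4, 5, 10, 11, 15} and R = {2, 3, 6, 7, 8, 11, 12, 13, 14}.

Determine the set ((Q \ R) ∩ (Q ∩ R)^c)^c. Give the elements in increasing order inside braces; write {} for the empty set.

Q \ R = {4, 5, 10, 15}
Q ∩ R = {11}
(Q ∩ R)^c = {1, 2, 3, 4, 5, 6, 7, 8, 9, 10, 12, 13, 14, 15}
(Q \ R) ∩ (Q ∩ R)^c = {4, 5, 10, 15}
((Q \ R) ∩ (Q ∩ R)^c)^c = {1, 2, 3, 6, 7, 8, 9, 11, 12, 13, 14}

{1, 2, 3, 6, 7, 8, 9, 11, 12, 13, 14}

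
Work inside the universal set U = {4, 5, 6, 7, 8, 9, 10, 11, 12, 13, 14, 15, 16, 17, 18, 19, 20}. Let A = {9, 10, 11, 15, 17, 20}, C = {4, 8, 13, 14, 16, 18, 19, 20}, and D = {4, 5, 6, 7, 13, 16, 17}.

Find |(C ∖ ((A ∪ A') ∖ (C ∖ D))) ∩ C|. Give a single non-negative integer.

A' = {4, 5, 6, 7, 8, 12, 13, 14, 16, 18, 19}
A ∪ A' = {4, 5, 6, 7, 8, 9, 10, 11, 12, 13, 14, 15, 16, 17, 18, 19, 20}
C ∖ D = {8, 14, 18, 19, 20}
(A ∪ A') ∖ (C ∖ D) = {4, 5, 6, 7, 9, 10, 11, 12, 13, 15, 16, 17}
C ∖ ((A ∪ A') ∖ (C ∖ D)) = {8, 14, 18, 19, 20}
(C ∖ ((A ∪ A') ∖ (C ∖ D))) ∩ C = {8, 14, 18, 19, 20}
|(C ∖ ((A ∪ A') ∖ (C ∖ D))) ∩ C| = 5

5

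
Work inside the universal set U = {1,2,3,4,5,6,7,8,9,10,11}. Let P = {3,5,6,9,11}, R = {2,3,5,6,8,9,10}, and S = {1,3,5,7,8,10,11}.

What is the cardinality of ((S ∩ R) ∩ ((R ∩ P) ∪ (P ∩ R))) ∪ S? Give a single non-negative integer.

S ∩ R = {3,5,8,10}
R ∩ P = {3,5,6,9}
P ∩ R = {3,5,6,9}
(R ∩ P) ∪ (P ∩ R) = {3,5,6,9}
(S ∩ R) ∩ ((R ∩ P) ∪ (P ∩ R)) = {3,5}
((S ∩ R) ∩ ((R ∩ P) ∪ (P ∩ R))) ∪ S = {1,3,5,7,8,10,11}
|((S ∩ R) ∩ ((R ∩ P) ∪ (P ∩ R))) ∪ S| = 7

7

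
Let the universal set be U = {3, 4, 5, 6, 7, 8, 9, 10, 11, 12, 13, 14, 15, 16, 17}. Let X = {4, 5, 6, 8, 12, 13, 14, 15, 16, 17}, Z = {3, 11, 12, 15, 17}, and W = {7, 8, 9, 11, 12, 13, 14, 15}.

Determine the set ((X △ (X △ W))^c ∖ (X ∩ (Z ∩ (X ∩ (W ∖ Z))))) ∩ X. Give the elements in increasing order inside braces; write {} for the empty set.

X △ W = {4, 5, 6, 7, 9, 11, 16, 17}
X △ (X △ W) = {7, 8, 9, 11, 12, 13, 14, 15}
(X △ (X △ W))^c = {3, 4, 5, 6, 10, 16, 17}
W ∖ Z = {7, 8, 9, 13, 14}
X ∩ (W ∖ Z) = {8, 13, 14}
Z ∩ (X ∩ (W ∖ Z)) = {}
X ∩ (Z ∩ (X ∩ (W ∖ Z))) = {}
(X △ (X △ W))^c ∖ (X ∩ (Z ∩ (X ∩ (W ∖ Z)))) = {3, 4, 5, 6, 10, 16, 17}
((X △ (X △ W))^c ∖ (X ∩ (Z ∩ (X ∩ (W ∖ Z))))) ∩ X = {4, 5, 6, 16, 17}

{4, 5, 6, 16, 17}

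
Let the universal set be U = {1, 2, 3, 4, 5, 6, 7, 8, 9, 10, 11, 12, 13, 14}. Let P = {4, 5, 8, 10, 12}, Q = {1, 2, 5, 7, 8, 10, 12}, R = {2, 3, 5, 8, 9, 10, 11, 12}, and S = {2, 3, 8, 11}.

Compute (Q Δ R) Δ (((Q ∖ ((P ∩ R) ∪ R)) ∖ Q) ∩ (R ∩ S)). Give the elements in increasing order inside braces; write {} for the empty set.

{1, 3, 7, 9, 11}

Q Δ R = {1, 3, 7, 9, 11}
P ∩ R = {5, 8, 10, 12}
(P ∩ R) ∪ R = {2, 3, 5, 8, 9, 10, 11, 12}
Q ∖ ((P ∩ R) ∪ R) = {1, 7}
(Q ∖ ((P ∩ R) ∪ R)) ∖ Q = {}
R ∩ S = {2, 3, 8, 11}
((Q ∖ ((P ∩ R) ∪ R)) ∖ Q) ∩ (R ∩ S) = {}
(Q Δ R) Δ (((Q ∖ ((P ∩ R) ∪ R)) ∖ Q) ∩ (R ∩ S)) = {1, 3, 7, 9, 11}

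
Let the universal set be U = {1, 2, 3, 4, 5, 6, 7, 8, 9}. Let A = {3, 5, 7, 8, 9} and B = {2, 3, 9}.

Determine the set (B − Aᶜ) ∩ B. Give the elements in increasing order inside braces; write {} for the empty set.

{3, 9}

Aᶜ = {1, 2, 4, 6}
B − Aᶜ = {3, 9}
(B − Aᶜ) ∩ B = {3, 9}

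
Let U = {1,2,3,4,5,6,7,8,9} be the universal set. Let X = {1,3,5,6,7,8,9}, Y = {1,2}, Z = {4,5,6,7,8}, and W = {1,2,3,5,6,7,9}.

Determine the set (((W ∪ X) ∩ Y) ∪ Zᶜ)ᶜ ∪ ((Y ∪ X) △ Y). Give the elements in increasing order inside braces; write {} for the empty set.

W ∪ X = {1,2,3,5,6,7,8,9}
(W ∪ X) ∩ Y = {1,2}
Zᶜ = {1,2,3,9}
((W ∪ X) ∩ Y) ∪ Zᶜ = {1,2,3,9}
(((W ∪ X) ∩ Y) ∪ Zᶜ)ᶜ = {4,5,6,7,8}
Y ∪ X = {1,2,3,5,6,7,8,9}
(Y ∪ X) △ Y = {3,5,6,7,8,9}
(((W ∪ X) ∩ Y) ∪ Zᶜ)ᶜ ∪ ((Y ∪ X) △ Y) = {3,4,5,6,7,8,9}

{3,4,5,6,7,8,9}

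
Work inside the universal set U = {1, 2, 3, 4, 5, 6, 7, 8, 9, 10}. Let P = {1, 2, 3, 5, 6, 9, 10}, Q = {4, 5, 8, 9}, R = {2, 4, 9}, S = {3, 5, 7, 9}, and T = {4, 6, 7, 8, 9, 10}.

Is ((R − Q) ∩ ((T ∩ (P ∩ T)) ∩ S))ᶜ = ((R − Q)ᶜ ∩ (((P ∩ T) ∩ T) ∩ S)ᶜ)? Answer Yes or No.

R − Q = {2}
P ∩ T = {6, 9, 10}
T ∩ (P ∩ T) = {6, 9, 10}
(T ∩ (P ∩ T)) ∩ S = {9}
(R − Q) ∩ ((T ∩ (P ∩ T)) ∩ S) = {}
((R − Q) ∩ ((T ∩ (P ∩ T)) ∩ S))ᶜ = {1, 2, 3, 4, 5, 6, 7, 8, 9, 10}
(R − Q)ᶜ = {1, 3, 4, 5, 6, 7, 8, 9, 10}
(P ∩ T) ∩ T = {6, 9, 10}
((P ∩ T) ∩ T) ∩ S = {9}
(((P ∩ T) ∩ T) ∩ S)ᶜ = {1, 2, 3, 4, 5, 6, 7, 8, 10}
(R − Q)ᶜ ∩ (((P ∩ T) ∩ T) ∩ S)ᶜ = {1, 3, 4, 5, 6, 7, 8, 10}
2 ∈ ((R − Q) ∩ ((T ∩ (P ∩ T)) ∩ S))ᶜ but 2 ∉ (R − Q)ᶜ ∩ (((P ∩ T) ∩ T) ∩ S)ᶜ, so they differ.

No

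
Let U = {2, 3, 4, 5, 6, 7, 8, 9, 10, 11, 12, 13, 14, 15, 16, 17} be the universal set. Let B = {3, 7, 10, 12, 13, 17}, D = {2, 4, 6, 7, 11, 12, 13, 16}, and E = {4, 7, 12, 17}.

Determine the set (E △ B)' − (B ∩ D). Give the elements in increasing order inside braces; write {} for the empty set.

{2, 5, 6, 8, 9, 11, 14, 15, 16, 17}

E △ B = {3, 4, 10, 13}
(E △ B)' = {2, 5, 6, 7, 8, 9, 11, 12, 14, 15, 16, 17}
B ∩ D = {7, 12, 13}
(E △ B)' − (B ∩ D) = {2, 5, 6, 8, 9, 11, 14, 15, 16, 17}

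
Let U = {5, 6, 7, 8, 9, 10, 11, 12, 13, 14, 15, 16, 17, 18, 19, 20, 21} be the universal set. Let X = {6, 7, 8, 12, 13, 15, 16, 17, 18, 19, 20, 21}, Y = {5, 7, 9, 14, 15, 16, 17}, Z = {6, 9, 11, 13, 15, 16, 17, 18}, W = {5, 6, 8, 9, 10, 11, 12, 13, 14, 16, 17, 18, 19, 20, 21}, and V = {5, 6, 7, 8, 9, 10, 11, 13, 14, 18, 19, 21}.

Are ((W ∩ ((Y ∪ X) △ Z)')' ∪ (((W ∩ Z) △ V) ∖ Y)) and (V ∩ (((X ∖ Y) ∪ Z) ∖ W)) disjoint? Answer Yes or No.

Yes

Y ∪ X = {5, 6, 7, 8, 9, 12, 13, 14, 15, 16, 17, 18, 19, 20, 21}
(Y ∪ X) △ Z = {5, 7, 8, 11, 12, 14, 19, 20, 21}
((Y ∪ X) △ Z)' = {6, 9, 10, 13, 15, 16, 17, 18}
W ∩ ((Y ∪ X) △ Z)' = {6, 9, 10, 13, 16, 17, 18}
(W ∩ ((Y ∪ X) △ Z)')' = {5, 7, 8, 11, 12, 14, 15, 19, 20, 21}
W ∩ Z = {6, 9, 11, 13, 16, 17, 18}
(W ∩ Z) △ V = {5, 7, 8, 10, 14, 16, 17, 19, 21}
((W ∩ Z) △ V) ∖ Y = {8, 10, 19, 21}
(W ∩ ((Y ∪ X) △ Z)')' ∪ (((W ∩ Z) △ V) ∖ Y) = {5, 7, 8, 10, 11, 12, 14, 15, 19, 20, 21}
X ∖ Y = {6, 8, 12, 13, 18, 19, 20, 21}
(X ∖ Y) ∪ Z = {6, 8, 9, 11, 12, 13, 15, 16, 17, 18, 19, 20, 21}
((X ∖ Y) ∪ Z) ∖ W = {15}
V ∩ (((X ∖ Y) ∪ Z) ∖ W) = {}
{5, 7, 8, 10, 11, 12, 14, 15, 19, 20, 21} and {} share no elements.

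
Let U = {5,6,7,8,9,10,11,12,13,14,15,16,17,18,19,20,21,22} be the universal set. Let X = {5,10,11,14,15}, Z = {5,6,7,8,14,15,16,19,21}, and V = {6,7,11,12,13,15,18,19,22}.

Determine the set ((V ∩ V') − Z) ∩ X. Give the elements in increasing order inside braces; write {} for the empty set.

{}

V' = {5,8,9,10,14,16,17,20,21}
V ∩ V' = {}
(V ∩ V') − Z = {}
((V ∩ V') − Z) ∩ X = {}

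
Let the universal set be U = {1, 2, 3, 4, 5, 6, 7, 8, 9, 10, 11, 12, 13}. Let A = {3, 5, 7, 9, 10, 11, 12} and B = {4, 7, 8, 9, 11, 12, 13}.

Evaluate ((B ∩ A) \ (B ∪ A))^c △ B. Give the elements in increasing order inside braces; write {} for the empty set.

B ∩ A = {7, 9, 11, 12}
B ∪ A = {3, 4, 5, 7, 8, 9, 10, 11, 12, 13}
(B ∩ A) \ (B ∪ A) = {}
((B ∩ A) \ (B ∪ A))^c = {1, 2, 3, 4, 5, 6, 7, 8, 9, 10, 11, 12, 13}
((B ∩ A) \ (B ∪ A))^c △ B = {1, 2, 3, 5, 6, 10}

{1, 2, 3, 5, 6, 10}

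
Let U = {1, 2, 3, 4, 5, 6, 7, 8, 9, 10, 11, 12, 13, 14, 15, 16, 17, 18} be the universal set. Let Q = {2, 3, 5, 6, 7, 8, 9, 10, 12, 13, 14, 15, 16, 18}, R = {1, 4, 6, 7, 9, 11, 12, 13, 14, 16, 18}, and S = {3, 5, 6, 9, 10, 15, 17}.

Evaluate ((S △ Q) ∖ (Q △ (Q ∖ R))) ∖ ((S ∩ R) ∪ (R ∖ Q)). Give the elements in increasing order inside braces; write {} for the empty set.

S △ Q = {2, 7, 8, 12, 13, 14, 16, 17, 18}
Q ∖ R = {2, 3, 5, 8, 10, 15}
Q △ (Q ∖ R) = {6, 7, 9, 12, 13, 14, 16, 18}
(S △ Q) ∖ (Q △ (Q ∖ R)) = {2, 8, 17}
S ∩ R = {6, 9}
R ∖ Q = {1, 4, 11}
(S ∩ R) ∪ (R ∖ Q) = {1, 4, 6, 9, 11}
((S △ Q) ∖ (Q △ (Q ∖ R))) ∖ ((S ∩ R) ∪ (R ∖ Q)) = {2, 8, 17}

{2, 8, 17}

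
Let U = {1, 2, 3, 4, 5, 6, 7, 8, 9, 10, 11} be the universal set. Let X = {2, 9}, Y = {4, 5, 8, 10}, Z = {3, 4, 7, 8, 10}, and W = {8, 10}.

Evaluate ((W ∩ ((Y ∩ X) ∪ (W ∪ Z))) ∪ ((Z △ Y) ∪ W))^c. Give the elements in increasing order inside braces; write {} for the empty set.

{1, 2, 4, 6, 9, 11}

Y ∩ X = {}
W ∪ Z = {3, 4, 7, 8, 10}
(Y ∩ X) ∪ (W ∪ Z) = {3, 4, 7, 8, 10}
W ∩ ((Y ∩ X) ∪ (W ∪ Z)) = {8, 10}
Z △ Y = {3, 5, 7}
(Z △ Y) ∪ W = {3, 5, 7, 8, 10}
(W ∩ ((Y ∩ X) ∪ (W ∪ Z))) ∪ ((Z △ Y) ∪ W) = {3, 5, 7, 8, 10}
((W ∩ ((Y ∩ X) ∪ (W ∪ Z))) ∪ ((Z △ Y) ∪ W))^c = {1, 2, 4, 6, 9, 11}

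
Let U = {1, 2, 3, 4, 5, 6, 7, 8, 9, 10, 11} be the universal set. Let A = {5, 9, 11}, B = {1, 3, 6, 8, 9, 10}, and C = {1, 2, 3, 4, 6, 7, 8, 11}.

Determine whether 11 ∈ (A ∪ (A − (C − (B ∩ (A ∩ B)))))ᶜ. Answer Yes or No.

11 ∈ A and 11 ∉ B, so 11 ∉ A ∩ B
11 ∉ B and 11 ∉ (A ∩ B), so 11 ∉ B ∩ (A ∩ B)
11 ∈ C and 11 ∉ (B ∩ (A ∩ B)), so 11 ∈ C − (B ∩ (A ∩ B))
11 ∈ A and 11 ∈ (C − (B ∩ (A ∩ B))), so 11 ∉ A − (C − (B ∩ (A ∩ B)))
11 ∈ A and 11 ∉ (A − (C − (B ∩ (A ∩ B)))), so 11 ∈ A ∪ (A − (C − (B ∩ (A ∩ B))))
11 ∉ (A ∪ (A − (C − (B ∩ (A ∩ B)))))ᶜ since 11 ∈ (A ∪ (A − (C − (B ∩ (A ∩ B)))))

No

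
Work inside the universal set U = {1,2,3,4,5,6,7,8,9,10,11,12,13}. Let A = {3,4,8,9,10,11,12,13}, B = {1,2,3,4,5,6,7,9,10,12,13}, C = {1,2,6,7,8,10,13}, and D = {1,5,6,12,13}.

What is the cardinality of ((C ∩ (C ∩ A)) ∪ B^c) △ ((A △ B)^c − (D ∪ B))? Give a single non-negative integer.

4

C ∩ A = {8,10,13}
C ∩ (C ∩ A) = {8,10,13}
B^c = {8,11}
(C ∩ (C ∩ A)) ∪ B^c = {8,10,11,13}
A △ B = {1,2,5,6,7,8,11}
(A △ B)^c = {3,4,9,10,12,13}
D ∪ B = {1,2,3,4,5,6,7,9,10,12,13}
(A △ B)^c − (D ∪ B) = {}
((C ∩ (C ∩ A)) ∪ B^c) △ ((A △ B)^c − (D ∪ B)) = {8,10,11,13}
|((C ∩ (C ∩ A)) ∪ B^c) △ ((A △ B)^c − (D ∪ B))| = 4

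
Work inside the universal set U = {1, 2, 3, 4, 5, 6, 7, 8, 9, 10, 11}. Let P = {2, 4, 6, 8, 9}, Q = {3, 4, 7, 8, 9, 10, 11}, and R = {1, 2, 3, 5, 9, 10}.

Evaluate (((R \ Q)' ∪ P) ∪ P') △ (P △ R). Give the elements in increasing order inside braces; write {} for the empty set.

R \ Q = {1, 2, 5}
(R \ Q)' = {3, 4, 6, 7, 8, 9, 10, 11}
(R \ Q)' ∪ P = {2, 3, 4, 6, 7, 8, 9, 10, 11}
P' = {1, 3, 5, 7, 10, 11}
((R \ Q)' ∪ P) ∪ P' = {1, 2, 3, 4, 5, 6, 7, 8, 9, 10, 11}
P △ R = {1, 3, 4, 5, 6, 8, 10}
(((R \ Q)' ∪ P) ∪ P') △ (P △ R) = {2, 7, 9, 11}

{2, 7, 9, 11}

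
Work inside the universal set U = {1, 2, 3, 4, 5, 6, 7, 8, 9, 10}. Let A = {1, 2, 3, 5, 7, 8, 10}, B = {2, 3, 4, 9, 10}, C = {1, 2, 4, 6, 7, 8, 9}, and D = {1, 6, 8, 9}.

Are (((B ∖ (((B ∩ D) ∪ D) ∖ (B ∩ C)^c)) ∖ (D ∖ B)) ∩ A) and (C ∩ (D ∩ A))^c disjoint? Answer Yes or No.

B ∩ D = {9}
(B ∩ D) ∪ D = {1, 6, 8, 9}
B ∩ C = {2, 4, 9}
(B ∩ C)^c = {1, 3, 5, 6, 7, 8, 10}
((B ∩ D) ∪ D) ∖ (B ∩ C)^c = {9}
B ∖ (((B ∩ D) ∪ D) ∖ (B ∩ C)^c) = {2, 3, 4, 10}
D ∖ B = {1, 6, 8}
(B ∖ (((B ∩ D) ∪ D) ∖ (B ∩ C)^c)) ∖ (D ∖ B) = {2, 3, 4, 10}
((B ∖ (((B ∩ D) ∪ D) ∖ (B ∩ C)^c)) ∖ (D ∖ B)) ∩ A = {2, 3, 10}
D ∩ A = {1, 8}
C ∩ (D ∩ A) = {1, 8}
(C ∩ (D ∩ A))^c = {2, 3, 4, 5, 6, 7, 9, 10}
2 lies in both, so they are not disjoint.

No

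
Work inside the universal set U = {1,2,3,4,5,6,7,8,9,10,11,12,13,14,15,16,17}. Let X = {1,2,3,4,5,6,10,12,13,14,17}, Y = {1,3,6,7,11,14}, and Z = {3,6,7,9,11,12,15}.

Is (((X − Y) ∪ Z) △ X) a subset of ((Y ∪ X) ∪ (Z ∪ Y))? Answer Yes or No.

X − Y = {2,4,5,10,12,13,17}
(X − Y) ∪ Z = {2,3,4,5,6,7,9,10,11,12,13,15,17}
((X − Y) ∪ Z) △ X = {1,7,9,11,14,15}
Y ∪ X = {1,2,3,4,5,6,7,10,11,12,13,14,17}
Z ∪ Y = {1,3,6,7,9,11,12,14,15}
(Y ∪ X) ∪ (Z ∪ Y) = {1,2,3,4,5,6,7,9,10,11,12,13,14,15,17}
Every element of {1,7,9,11,14,15} is in {1,2,3,4,5,6,7,9,10,11,12,13,14,15,17}, so ((X − Y) ∪ Z) △ X ⊆ (Y ∪ X) ∪ (Z ∪ Y).

Yes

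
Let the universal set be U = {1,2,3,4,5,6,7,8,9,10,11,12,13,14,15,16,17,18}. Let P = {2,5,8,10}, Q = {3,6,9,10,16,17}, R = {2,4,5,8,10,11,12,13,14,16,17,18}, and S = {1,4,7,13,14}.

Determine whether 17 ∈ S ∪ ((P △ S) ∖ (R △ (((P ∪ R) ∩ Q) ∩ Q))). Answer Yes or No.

No

17 ∉ P and 17 ∉ S, so 17 ∉ P △ S
17 ∉ P and 17 ∈ R, so 17 ∈ P ∪ R
17 ∈ (P ∪ R) and 17 ∈ Q, so 17 ∈ (P ∪ R) ∩ Q
17 ∈ ((P ∪ R) ∩ Q) and 17 ∈ Q, so 17 ∈ ((P ∪ R) ∩ Q) ∩ Q
17 ∈ R and 17 ∈ (((P ∪ R) ∩ Q) ∩ Q), so 17 ∉ R △ (((P ∪ R) ∩ Q) ∩ Q)
17 ∉ (P △ S) and 17 ∉ (R △ (((P ∪ R) ∩ Q) ∩ Q)), so 17 ∉ (P △ S) ∖ (R △ (((P ∪ R) ∩ Q) ∩ Q))
17 ∉ S and 17 ∉ ((P △ S) ∖ (R △ (((P ∪ R) ∩ Q) ∩ Q))), so 17 ∉ S ∪ ((P △ S) ∖ (R △ (((P ∪ R) ∩ Q) ∩ Q)))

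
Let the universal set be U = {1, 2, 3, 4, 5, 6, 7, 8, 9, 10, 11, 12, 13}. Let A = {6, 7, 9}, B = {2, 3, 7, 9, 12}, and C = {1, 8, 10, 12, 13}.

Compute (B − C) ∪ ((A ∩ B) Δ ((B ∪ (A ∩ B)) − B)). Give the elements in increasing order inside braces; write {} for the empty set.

B − C = {2, 3, 7, 9}
A ∩ B = {7, 9}
B ∪ (A ∩ B) = {2, 3, 7, 9, 12}
(B ∪ (A ∩ B)) − B = {}
(A ∩ B) Δ ((B ∪ (A ∩ B)) − B) = {7, 9}
(B − C) ∪ ((A ∩ B) Δ ((B ∪ (A ∩ B)) − B)) = {2, 3, 7, 9}

{2, 3, 7, 9}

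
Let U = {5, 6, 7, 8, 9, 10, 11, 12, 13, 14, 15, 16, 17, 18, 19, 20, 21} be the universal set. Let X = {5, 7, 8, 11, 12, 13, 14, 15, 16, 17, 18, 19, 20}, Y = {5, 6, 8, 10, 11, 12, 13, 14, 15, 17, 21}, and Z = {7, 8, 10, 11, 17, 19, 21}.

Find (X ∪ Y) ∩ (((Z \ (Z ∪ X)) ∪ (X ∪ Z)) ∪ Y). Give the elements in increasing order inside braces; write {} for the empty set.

{5, 6, 7, 8, 10, 11, 12, 13, 14, 15, 16, 17, 18, 19, 20, 21}

X ∪ Y = {5, 6, 7, 8, 10, 11, 12, 13, 14, 15, 16, 17, 18, 19, 20, 21}
Z ∪ X = {5, 7, 8, 10, 11, 12, 13, 14, 15, 16, 17, 18, 19, 20, 21}
Z \ (Z ∪ X) = {}
X ∪ Z = {5, 7, 8, 10, 11, 12, 13, 14, 15, 16, 17, 18, 19, 20, 21}
(Z \ (Z ∪ X)) ∪ (X ∪ Z) = {5, 7, 8, 10, 11, 12, 13, 14, 15, 16, 17, 18, 19, 20, 21}
((Z \ (Z ∪ X)) ∪ (X ∪ Z)) ∪ Y = {5, 6, 7, 8, 10, 11, 12, 13, 14, 15, 16, 17, 18, 19, 20, 21}
(X ∪ Y) ∩ (((Z \ (Z ∪ X)) ∪ (X ∪ Z)) ∪ Y) = {5, 6, 7, 8, 10, 11, 12, 13, 14, 15, 16, 17, 18, 19, 20, 21}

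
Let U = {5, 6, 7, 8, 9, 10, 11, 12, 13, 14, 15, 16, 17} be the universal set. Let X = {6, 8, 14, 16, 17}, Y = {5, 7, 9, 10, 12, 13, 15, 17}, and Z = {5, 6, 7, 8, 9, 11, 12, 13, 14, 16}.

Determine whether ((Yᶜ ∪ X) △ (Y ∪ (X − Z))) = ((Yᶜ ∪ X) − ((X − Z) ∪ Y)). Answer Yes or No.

No

Yᶜ = {6, 8, 11, 14, 16}
Yᶜ ∪ X = {6, 8, 11, 14, 16, 17}
X − Z = {17}
Y ∪ (X − Z) = {5, 7, 9, 10, 12, 13, 15, 17}
(Yᶜ ∪ X) △ (Y ∪ (X − Z)) = {5, 6, 7, 8, 9, 10, 11, 12, 13, 14, 15, 16}
(X − Z) ∪ Y = {5, 7, 9, 10, 12, 13, 15, 17}
(Yᶜ ∪ X) − ((X − Z) ∪ Y) = {6, 8, 11, 14, 16}
5 ∈ (Yᶜ ∪ X) △ (Y ∪ (X − Z)) but 5 ∉ (Yᶜ ∪ X) − ((X − Z) ∪ Y), so they differ.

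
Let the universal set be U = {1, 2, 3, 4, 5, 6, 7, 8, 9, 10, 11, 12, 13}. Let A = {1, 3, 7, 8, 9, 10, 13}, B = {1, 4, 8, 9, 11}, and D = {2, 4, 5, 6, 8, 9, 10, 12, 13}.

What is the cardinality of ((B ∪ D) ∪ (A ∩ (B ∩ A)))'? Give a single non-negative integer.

B ∪ D = {1, 2, 4, 5, 6, 8, 9, 10, 11, 12, 13}
B ∩ A = {1, 8, 9}
A ∩ (B ∩ A) = {1, 8, 9}
(B ∪ D) ∪ (A ∩ (B ∩ A)) = {1, 2, 4, 5, 6, 8, 9, 10, 11, 12, 13}
((B ∪ D) ∪ (A ∩ (B ∩ A)))' = {3, 7}
|((B ∪ D) ∪ (A ∩ (B ∩ A)))'| = 2

2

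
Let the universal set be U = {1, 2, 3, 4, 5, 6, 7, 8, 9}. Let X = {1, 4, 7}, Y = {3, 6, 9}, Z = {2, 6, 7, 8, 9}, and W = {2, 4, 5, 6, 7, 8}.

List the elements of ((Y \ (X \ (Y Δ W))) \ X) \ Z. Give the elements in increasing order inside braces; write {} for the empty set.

Y Δ W = {2, 3, 4, 5, 7, 8, 9}
X \ (Y Δ W) = {1}
Y \ (X \ (Y Δ W)) = {3, 6, 9}
(Y \ (X \ (Y Δ W))) \ X = {3, 6, 9}
((Y \ (X \ (Y Δ W))) \ X) \ Z = {3}

{3}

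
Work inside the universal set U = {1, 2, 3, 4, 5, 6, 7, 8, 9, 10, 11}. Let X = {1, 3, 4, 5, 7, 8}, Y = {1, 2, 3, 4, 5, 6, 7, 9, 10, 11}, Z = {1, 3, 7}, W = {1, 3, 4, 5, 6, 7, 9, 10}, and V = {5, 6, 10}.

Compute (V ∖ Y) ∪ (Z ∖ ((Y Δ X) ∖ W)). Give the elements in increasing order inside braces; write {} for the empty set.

{1, 3, 7}

V ∖ Y = {}
Y Δ X = {2, 6, 8, 9, 10, 11}
(Y Δ X) ∖ W = {2, 8, 11}
Z ∖ ((Y Δ X) ∖ W) = {1, 3, 7}
(V ∖ Y) ∪ (Z ∖ ((Y Δ X) ∖ W)) = {1, 3, 7}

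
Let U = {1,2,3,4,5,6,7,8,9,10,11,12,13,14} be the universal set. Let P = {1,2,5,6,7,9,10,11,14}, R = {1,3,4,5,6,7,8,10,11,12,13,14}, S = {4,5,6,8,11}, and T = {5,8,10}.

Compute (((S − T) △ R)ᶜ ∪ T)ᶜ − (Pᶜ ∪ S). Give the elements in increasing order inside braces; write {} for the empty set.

S − T = {4,6,11}
(S − T) △ R = {1,3,5,7,8,10,12,13,14}
((S − T) △ R)ᶜ = {2,4,6,9,11}
((S − T) △ R)ᶜ ∪ T = {2,4,5,6,8,9,10,11}
(((S − T) △ R)ᶜ ∪ T)ᶜ = {1,3,7,12,13,14}
Pᶜ = {3,4,8,12,13}
Pᶜ ∪ S = {3,4,5,6,8,11,12,13}
(((S − T) △ R)ᶜ ∪ T)ᶜ − (Pᶜ ∪ S) = {1,7,14}

{1,7,14}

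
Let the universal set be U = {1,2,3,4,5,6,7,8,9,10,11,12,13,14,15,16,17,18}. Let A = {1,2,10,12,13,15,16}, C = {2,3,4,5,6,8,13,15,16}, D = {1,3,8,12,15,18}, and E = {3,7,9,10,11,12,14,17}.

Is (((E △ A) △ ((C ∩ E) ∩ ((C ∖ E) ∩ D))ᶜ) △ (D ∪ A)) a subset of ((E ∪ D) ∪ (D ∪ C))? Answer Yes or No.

E △ A = {1,2,3,7,9,11,13,14,15,16,17}
C ∩ E = {3}
C ∖ E = {2,4,5,6,8,13,15,16}
(C ∖ E) ∩ D = {8,15}
(C ∩ E) ∩ ((C ∖ E) ∩ D) = {}
((C ∩ E) ∩ ((C ∖ E) ∩ D))ᶜ = {1,2,3,4,5,6,7,8,9,10,11,12,13,14,15,16,17,18}
(E △ A) △ ((C ∩ E) ∩ ((C ∖ E) ∩ D))ᶜ = {4,5,6,8,10,12,18}
D ∪ A = {1,2,3,8,10,12,13,15,16,18}
((E △ A) △ ((C ∩ E) ∩ ((C ∖ E) ∩ D))ᶜ) △ (D ∪ A) = {1,2,3,4,5,6,13,15,16}
E ∪ D = {1,3,7,8,9,10,11,12,14,15,17,18}
D ∪ C = {1,2,3,4,5,6,8,12,13,15,16,18}
(E ∪ D) ∪ (D ∪ C) = {1,2,3,4,5,6,7,8,9,10,11,12,13,14,15,16,17,18}
Every element of {1,2,3,4,5,6,13,15,16} is in {1,2,3,4,5,6,7,8,9,10,11,12,13,14,15,16,17,18}, so ((E △ A) △ ((C ∩ E) ∩ ((C ∖ E) ∩ D))ᶜ) △ (D ∪ A) ⊆ (E ∪ D) ∪ (D ∪ C).

Yes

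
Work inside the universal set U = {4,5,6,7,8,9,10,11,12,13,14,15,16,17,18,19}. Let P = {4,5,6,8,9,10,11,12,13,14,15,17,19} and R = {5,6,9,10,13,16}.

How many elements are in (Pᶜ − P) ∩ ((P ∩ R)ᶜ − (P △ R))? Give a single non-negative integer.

Pᶜ = {7,16,18}
Pᶜ − P = {7,16,18}
P ∩ R = {5,6,9,10,13}
(P ∩ R)ᶜ = {4,7,8,11,12,14,15,16,17,18,19}
P △ R = {4,8,11,12,14,15,16,17,19}
(P ∩ R)ᶜ − (P △ R) = {7,18}
(Pᶜ − P) ∩ ((P ∩ R)ᶜ − (P △ R)) = {7,18}
|(Pᶜ − P) ∩ ((P ∩ R)ᶜ − (P △ R))| = 2

2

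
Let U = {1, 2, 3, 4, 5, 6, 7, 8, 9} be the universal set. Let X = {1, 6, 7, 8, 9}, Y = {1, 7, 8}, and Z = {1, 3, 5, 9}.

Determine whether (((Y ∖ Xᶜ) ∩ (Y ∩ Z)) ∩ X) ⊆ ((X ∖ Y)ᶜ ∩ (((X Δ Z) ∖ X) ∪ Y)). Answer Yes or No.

Xᶜ = {2, 3, 4, 5}
Y ∖ Xᶜ = {1, 7, 8}
Y ∩ Z = {1}
(Y ∖ Xᶜ) ∩ (Y ∩ Z) = {1}
((Y ∖ Xᶜ) ∩ (Y ∩ Z)) ∩ X = {1}
X ∖ Y = {6, 9}
(X ∖ Y)ᶜ = {1, 2, 3, 4, 5, 7, 8}
X Δ Z = {3, 5, 6, 7, 8}
(X Δ Z) ∖ X = {3, 5}
((X Δ Z) ∖ X) ∪ Y = {1, 3, 5, 7, 8}
(X ∖ Y)ᶜ ∩ (((X Δ Z) ∖ X) ∪ Y) = {1, 3, 5, 7, 8}
Every element of {1} is in {1, 3, 5, 7, 8}, so ((Y ∖ Xᶜ) ∩ (Y ∩ Z)) ∩ X ⊆ (X ∖ Y)ᶜ ∩ (((X Δ Z) ∖ X) ∪ Y).

Yes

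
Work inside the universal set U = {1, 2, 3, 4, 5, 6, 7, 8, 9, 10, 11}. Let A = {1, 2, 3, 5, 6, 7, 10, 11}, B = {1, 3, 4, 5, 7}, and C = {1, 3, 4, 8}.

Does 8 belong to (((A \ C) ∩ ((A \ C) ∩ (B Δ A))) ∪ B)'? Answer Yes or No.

8 ∉ A and 8 ∈ C, so 8 ∉ A \ C
8 ∉ A and 8 ∈ C, so 8 ∉ A \ C
8 ∉ B and 8 ∉ A, so 8 ∉ B Δ A
8 ∉ (A \ C) and 8 ∉ (B Δ A), so 8 ∉ (A \ C) ∩ (B Δ A)
8 ∉ (A \ C) and 8 ∉ ((A \ C) ∩ (B Δ A)), so 8 ∉ (A \ C) ∩ ((A \ C) ∩ (B Δ A))
8 ∉ ((A \ C) ∩ ((A \ C) ∩ (B Δ A))) and 8 ∉ B, so 8 ∉ ((A \ C) ∩ ((A \ C) ∩ (B Δ A))) ∪ B
8 ∈ (((A \ C) ∩ ((A \ C) ∩ (B Δ A))) ∪ B)' since 8 ∉ (((A \ C) ∩ ((A \ C) ∩ (B Δ A))) ∪ B)

Yes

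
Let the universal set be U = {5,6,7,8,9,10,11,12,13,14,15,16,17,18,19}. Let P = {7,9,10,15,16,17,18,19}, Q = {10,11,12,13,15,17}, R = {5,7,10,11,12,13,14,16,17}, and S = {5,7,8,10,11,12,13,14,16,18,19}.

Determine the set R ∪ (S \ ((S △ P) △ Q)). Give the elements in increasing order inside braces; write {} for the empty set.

S △ P = {5,8,9,11,12,13,14,15,17}
(S △ P) △ Q = {5,8,9,10,14}
S \ ((S △ P) △ Q) = {7,11,12,13,16,18,19}
R ∪ (S \ ((S △ P) △ Q)) = {5,7,10,11,12,13,14,16,17,18,19}

{5,7,10,11,12,13,14,16,17,18,19}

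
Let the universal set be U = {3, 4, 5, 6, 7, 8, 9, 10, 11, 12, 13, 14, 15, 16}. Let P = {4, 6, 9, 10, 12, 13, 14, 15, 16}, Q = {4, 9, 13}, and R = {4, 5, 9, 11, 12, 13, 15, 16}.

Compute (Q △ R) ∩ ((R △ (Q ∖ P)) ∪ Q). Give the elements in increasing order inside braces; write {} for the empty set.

Q △ R = {5, 11, 12, 15, 16}
Q ∖ P = {}
R △ (Q ∖ P) = {4, 5, 9, 11, 12, 13, 15, 16}
(R △ (Q ∖ P)) ∪ Q = {4, 5, 9, 11, 12, 13, 15, 16}
(Q △ R) ∩ ((R △ (Q ∖ P)) ∪ Q) = {5, 11, 12, 15, 16}

{5, 11, 12, 15, 16}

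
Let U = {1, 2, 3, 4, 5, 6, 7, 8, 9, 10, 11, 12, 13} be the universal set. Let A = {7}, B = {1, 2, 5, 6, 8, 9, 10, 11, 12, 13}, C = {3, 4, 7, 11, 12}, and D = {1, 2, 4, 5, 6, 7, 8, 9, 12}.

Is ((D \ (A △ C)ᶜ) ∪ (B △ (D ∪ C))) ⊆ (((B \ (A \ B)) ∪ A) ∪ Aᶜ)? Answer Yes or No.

A △ C = {3, 4, 11, 12}
(A △ C)ᶜ = {1, 2, 5, 6, 7, 8, 9, 10, 13}
D \ (A △ C)ᶜ = {4, 12}
D ∪ C = {1, 2, 3, 4, 5, 6, 7, 8, 9, 11, 12}
B △ (D ∪ C) = {3, 4, 7, 10, 13}
(D \ (A △ C)ᶜ) ∪ (B △ (D ∪ C)) = {3, 4, 7, 10, 12, 13}
A \ B = {7}
B \ (A \ B) = {1, 2, 5, 6, 8, 9, 10, 11, 12, 13}
(B \ (A \ B)) ∪ A = {1, 2, 5, 6, 7, 8, 9, 10, 11, 12, 13}
Aᶜ = {1, 2, 3, 4, 5, 6, 8, 9, 10, 11, 12, 13}
((B \ (A \ B)) ∪ A) ∪ Aᶜ = {1, 2, 3, 4, 5, 6, 7, 8, 9, 10, 11, 12, 13}
Every element of {3, 4, 7, 10, 12, 13} is in {1, 2, 3, 4, 5, 6, 7, 8, 9, 10, 11, 12, 13}, so (D \ (A △ C)ᶜ) ∪ (B △ (D ∪ C)) ⊆ ((B \ (A \ B)) ∪ A) ∪ Aᶜ.

Yes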